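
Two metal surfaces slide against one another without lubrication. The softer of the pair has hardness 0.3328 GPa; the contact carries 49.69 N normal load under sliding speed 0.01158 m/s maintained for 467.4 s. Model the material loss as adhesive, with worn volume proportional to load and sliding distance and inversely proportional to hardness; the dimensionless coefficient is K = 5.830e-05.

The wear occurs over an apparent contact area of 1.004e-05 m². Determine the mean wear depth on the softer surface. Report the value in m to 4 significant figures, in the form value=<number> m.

value=4.693e-06 m

Each operation maintains exact precision — intermediate values are shown rounded; a single final rounding, at four significant figures.
Path length L = v·t = 0.01158 m/s × 467.4 s = 5.412 m.
Hardness H = 0.3328 GPa = 3.328e+08 Pa.
As SI base values: W = 49.69 N, H = 3.328e+08 Pa, K = 5.830e-05.
Worn volume V = K·W·L/H = 5.830e-05 · 49.69 · 5.412 / 3.328e+08 = 4.711e-11 m³.
Depth h = V/A = 4.711e-11 / 1.004e-05 = 4.693e-06 m.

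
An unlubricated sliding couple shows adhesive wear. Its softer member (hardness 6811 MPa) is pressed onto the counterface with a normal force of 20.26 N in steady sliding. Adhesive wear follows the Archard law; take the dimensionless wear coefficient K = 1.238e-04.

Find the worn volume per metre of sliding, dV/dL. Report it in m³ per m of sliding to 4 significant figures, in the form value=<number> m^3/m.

value=3.683e-13 m^3/m

The intermediates are displayed rounded; each operation keeps full precision, and one final rounding to four significant figures.
Convert: Hardness H = 6811 MPa = 6.811e+09 Pa.
As SI base values: W = 20.26 N, H = 6.811e+09 Pa, K = 1.238e-04.
Volumetric rate dV/dL = K·W/H — distance-free: 1.238e-04 · 20.26 / 6.811e+09 = 3.683e-13 m³/m.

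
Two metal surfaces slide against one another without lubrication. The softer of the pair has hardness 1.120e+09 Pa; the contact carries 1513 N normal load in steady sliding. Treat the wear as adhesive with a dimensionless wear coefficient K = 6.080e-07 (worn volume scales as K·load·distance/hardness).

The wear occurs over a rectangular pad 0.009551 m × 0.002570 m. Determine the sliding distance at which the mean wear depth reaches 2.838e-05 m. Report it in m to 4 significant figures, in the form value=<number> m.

value=848.1 m

Intermediate values are displayed rounded, and the computation maintains full precision; a single final rounding: four significant digits.
Convert: Contact area A = 0.009551 m × 0.002570 m = 2.455e-05 m².
In SI base units, W = 1513 N, H = 1.120e+09 Pa, K = 6.080e-07.
Allowed volume V_lim = h_lim·A = 2.838e-05 · 2.455e-05 = 6.966e-10 m³.
Life L = V_lim·H/(K·W) = 6.966e-10 · 1.120e+09 / (6.080e-07 · 1513) = 848.1 m.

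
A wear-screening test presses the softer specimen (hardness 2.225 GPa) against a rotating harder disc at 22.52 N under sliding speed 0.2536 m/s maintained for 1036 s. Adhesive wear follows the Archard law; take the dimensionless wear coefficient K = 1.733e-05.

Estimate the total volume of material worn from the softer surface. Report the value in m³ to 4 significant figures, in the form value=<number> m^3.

value=4.608e-11 m^3

Intermediate values appear rounded — the computation maintains exact precision, and one last rounding, at four significant figures.
Convert: Total distance L = v·t = 0.2536 m/s × 1036 s = 262.7 m.
Convert: Hardness H = 2.225 GPa = 2.225e+09 Pa.
Expressed in SI base units: W = 22.52 N, H = 2.225e+09 Pa, K = 1.733e-05.
Apply Archard: V = K·W·L/H = 1.733e-05 · 22.52 · 262.7 / 2.225e+09 = 4.608e-11 m³.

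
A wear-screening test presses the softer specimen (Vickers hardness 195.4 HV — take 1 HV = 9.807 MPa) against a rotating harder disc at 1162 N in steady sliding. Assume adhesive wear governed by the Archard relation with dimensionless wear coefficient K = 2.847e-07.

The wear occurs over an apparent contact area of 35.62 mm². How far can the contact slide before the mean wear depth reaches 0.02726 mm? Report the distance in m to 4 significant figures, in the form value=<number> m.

Intermediate values are printed rounded. Each operation holds exact precision; a lone final rounding: 4 significant digits.
Hardness H = 195.4 HV × 9.807 MPa/HV = 1916 MPa = 1.916e+09 Pa.
Contact area A = 35.62 mm² = 3.562e-05 m².
Depth limit h_lim = 0.02726 mm = 2.726e-05 m.
SI base units throughout: W = 1162 N, H = 1.916e+09 Pa, K = 2.847e-07.
Allowed volume V_lim = h_lim·A = 2.726e-05 · 3.562e-05 = 9.710e-10 m³.
Sliding life L = V_lim·H/(K·W) = 9.710e-10 · 1.916e+09 / (2.847e-07 · 1162) = 5625 m.

value=5625 m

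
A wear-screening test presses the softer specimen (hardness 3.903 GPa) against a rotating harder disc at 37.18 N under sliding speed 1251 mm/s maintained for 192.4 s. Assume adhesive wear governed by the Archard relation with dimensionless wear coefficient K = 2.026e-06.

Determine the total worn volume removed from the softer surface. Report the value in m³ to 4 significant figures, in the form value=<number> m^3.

value=4.645e-12 m^3

The intermediates are printed rounded. All working math keeps full precision. Rounded once at the end, at four significant digits.
Sliding speed v = 1251 mm/s = 1.251 m/s. Total distance L = v·t = 1.251 m/s × 192.4 s = 240.7 m.
Hardness H = 3.903 GPa = 3.903e+09 Pa.
Expressed in SI base units: W = 37.18 N, H = 3.903e+09 Pa, K = 2.026e-06.
Wear volume V = K·W·L/H = 2.026e-06 · 37.18 · 240.7 / 3.903e+09 = 4.645e-12 m³.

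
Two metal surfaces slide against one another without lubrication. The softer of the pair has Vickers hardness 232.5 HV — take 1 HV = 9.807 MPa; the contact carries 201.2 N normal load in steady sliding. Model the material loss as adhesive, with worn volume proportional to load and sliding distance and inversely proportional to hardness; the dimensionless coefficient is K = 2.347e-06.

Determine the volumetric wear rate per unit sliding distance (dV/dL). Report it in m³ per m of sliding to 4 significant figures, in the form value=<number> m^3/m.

value=2.071e-13 m^3/m

The intermediates are printed rounded — all working math holds full float precision; one final rounding, at four significant figures.
Hardness H = 232.5 HV × 9.807 MPa/HV = 2280 MPa = 2.280e+09 Pa.
Collected in SI base units: W = 201.2 N, H = 2.280e+09 Pa, K = 2.347e-06.
Rate of wear dV/dL = K·W/H: 2.347e-06 · 201.2 / 2.280e+09 = 2.071e-13 m³/m.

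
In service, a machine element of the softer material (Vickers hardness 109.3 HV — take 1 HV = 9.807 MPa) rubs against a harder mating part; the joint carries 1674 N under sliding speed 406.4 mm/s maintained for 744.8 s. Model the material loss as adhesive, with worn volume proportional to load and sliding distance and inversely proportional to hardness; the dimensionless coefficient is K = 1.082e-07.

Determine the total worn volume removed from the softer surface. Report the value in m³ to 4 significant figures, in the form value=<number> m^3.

value=5.115e-11 m^3

All arithmetic carries exact precision — displayed values are rounded; one final rounding, at four significant digits.
Convert: Sliding speed v = 406.4 mm/s = 0.4064 m/s. Sliding distance L = v·t = 0.4064 m/s × 744.8 s = 302.7 m.
Convert: Hardness H = 109.3 HV × 9.807 MPa/HV = 1072 MPa = 1.072e+09 Pa.
Restated in SI base units: W = 1674 N, H = 1.072e+09 Pa, K = 1.082e-07.
Archard volume V = K·W·L/H = 1.082e-07 · 1674 · 302.7 / 1.072e+09 = 5.115e-11 m³.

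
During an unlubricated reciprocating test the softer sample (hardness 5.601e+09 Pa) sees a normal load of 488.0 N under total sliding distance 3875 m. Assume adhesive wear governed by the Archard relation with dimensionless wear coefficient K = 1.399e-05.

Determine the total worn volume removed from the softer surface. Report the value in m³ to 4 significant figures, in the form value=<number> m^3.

Each operation keeps exact precision — intermediates are shown rounded; one final rounding to 4 significant digits.
Working in SI base units: W = 488.0 N, H = 5.601e+09 Pa, K = 1.399e-05.
By Archard's law, V = K·W·L/H = 1.399e-05 · 488.0 · 3875 / 5.601e+09 = 4.723e-09 m³.

value=4.723e-09 m^3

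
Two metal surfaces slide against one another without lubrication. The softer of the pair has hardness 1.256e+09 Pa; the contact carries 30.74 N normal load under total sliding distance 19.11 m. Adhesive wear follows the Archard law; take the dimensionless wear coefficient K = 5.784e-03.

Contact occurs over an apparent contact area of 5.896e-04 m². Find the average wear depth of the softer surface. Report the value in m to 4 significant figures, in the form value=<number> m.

value=4.588e-06 m

Intermediate values are printed rounded, and every step maintains full float precision; one final rounding to 4 significant figures.
SI base units throughout: W = 30.74 N, H = 1.256e+09 Pa, K = 5.784e-03.
Archard relation: V = K·W·L/H = 5.784e-03 · 30.74 · 19.11 / 1.256e+09 = 2.705e-09 m³.
Average depth h = V/A = 2.705e-09 / 5.896e-04 = 4.588e-06 m.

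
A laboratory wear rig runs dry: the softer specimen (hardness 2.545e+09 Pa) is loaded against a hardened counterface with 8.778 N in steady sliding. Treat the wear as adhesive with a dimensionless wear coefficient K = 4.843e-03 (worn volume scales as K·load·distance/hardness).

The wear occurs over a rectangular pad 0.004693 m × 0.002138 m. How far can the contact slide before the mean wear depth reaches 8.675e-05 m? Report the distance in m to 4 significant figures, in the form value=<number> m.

Quoted intermediates are rounded — all arithmetic carries full float precision — one final rounding, at four significant figures.
Contact area A = 0.004693 m × 0.002138 m = 1.003e-05 m².
In SI base units: W = 8.778 N, H = 2.545e+09 Pa, K = 4.843e-03.
At the depth limit, V_lim = h_lim·A = 8.675e-05 · 1.003e-05 = 8.704e-10 m³.
Inverting, life L = V_lim·H/(K·W) = 8.704e-10 · 2.545e+09 / (4.843e-03 · 8.778) = 52.11 m.

value=52.11 m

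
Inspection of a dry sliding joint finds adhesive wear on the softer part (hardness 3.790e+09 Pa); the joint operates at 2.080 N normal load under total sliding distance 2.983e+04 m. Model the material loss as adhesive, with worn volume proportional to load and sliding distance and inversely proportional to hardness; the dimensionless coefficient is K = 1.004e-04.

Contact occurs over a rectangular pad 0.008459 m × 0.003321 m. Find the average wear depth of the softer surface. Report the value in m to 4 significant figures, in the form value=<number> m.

All arithmetic maintains full float precision — intermediate values are shown rounded; a lone final rounding, at 4 significant digits.
Convert: Contact area A = 0.008459 m × 0.003321 m = 2.809e-05 m².
Working in SI base units: W = 2.080 N, H = 3.790e+09 Pa, K = 1.004e-04.
Volume removed: V = K·W·L/H = 1.004e-04 · 2.080 · 2.983e+04 / 3.790e+09 = 1.644e-09 m³.
Wear depth h = V/A = 1.644e-09 / 2.809e-05 = 5.851e-05 m.

value=5.851e-05 m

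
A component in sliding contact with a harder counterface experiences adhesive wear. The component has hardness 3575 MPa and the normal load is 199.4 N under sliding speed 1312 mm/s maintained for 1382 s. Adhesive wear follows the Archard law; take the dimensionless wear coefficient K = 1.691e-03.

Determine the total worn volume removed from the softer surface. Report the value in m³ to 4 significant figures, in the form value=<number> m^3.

value=1.710e-07 m^3

The intermediates are printed rounded; the algebra runs at exact precision, and a lone final rounding to 4 significant figures.
Convert: Sliding speed v = 1312 mm/s = 1.312 m/s. Path length L = v·t = 1.312 m/s × 1382 s = 1813 m.
Convert: Hardness H = 3575 MPa = 3.575e+09 Pa.
In SI base units: W = 199.4 N, H = 3.575e+09 Pa, K = 1.691e-03.
Archard volume V = K·W·L/H = 1.691e-03 · 199.4 · 1813 / 3.575e+09 = 1.710e-07 m³.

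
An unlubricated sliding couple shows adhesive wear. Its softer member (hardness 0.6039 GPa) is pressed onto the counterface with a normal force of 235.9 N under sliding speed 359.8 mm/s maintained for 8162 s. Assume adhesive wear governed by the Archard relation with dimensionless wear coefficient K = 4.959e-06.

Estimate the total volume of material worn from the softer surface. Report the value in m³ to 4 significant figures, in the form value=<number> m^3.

The intermediates are printed rounded — all arithmetic holds exact precision, and rounded once at the end: 4 significant figures.
Sliding speed v = 359.8 mm/s = 0.3598 m/s. The distance L = v·t = 0.3598 m/s × 8162 s = 2937 m.
Hardness H = 0.6039 GPa = 6.039e+08 Pa.
Working in SI base units: W = 235.9 N, H = 6.039e+08 Pa, K = 4.959e-06.
Archard volume V = K·W·L/H = 4.959e-06 · 235.9 · 2937 / 6.039e+08 = 5.689e-09 m³.

value=5.689e-09 m^3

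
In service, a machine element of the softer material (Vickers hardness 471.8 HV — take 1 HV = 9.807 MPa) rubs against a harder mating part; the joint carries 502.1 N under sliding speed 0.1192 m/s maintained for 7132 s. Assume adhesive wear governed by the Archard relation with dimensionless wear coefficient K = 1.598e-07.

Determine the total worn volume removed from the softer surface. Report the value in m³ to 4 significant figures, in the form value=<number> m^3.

All working math carries full precision — the intermediates are printed rounded — rounded just once, at 4 significant figures.
Convert: The distance L = v·t = 0.1192 m/s × 7132 s = 850.1 m.
Convert: Hardness H = 471.8 HV × 9.807 MPa/HV = 4627 MPa = 4.627e+09 Pa.
Working in SI base units: W = 502.1 N, H = 4.627e+09 Pa, K = 1.598e-07.
Worn volume V = K·W·L/H = 1.598e-07 · 502.1 · 850.1 / 4.627e+09 = 1.474e-11 m³.

value=1.474e-11 m^3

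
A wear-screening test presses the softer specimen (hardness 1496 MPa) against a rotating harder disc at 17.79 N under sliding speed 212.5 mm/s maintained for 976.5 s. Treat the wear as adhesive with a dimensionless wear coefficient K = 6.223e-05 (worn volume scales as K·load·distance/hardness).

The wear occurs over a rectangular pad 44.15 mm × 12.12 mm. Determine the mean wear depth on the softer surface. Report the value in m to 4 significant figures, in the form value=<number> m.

value=2.870e-07 m

Displayed values are rounded, and the algebra keeps full precision. Rounded once at the end: four significant figures.
Sliding speed v = 212.5 mm/s = 0.2125 m/s. Distance covered L = v·t = 0.2125 m/s × 976.5 s = 207.5 m.
Hardness H = 1496 MPa = 1.496e+09 Pa.
Pad sides 44.15 mm × 12.12 mm = 0.04415 m × 0.01212 m. Contact area A = 0.04415 m × 0.01212 m = 5.351e-04 m².
Restated in SI base units: W = 17.79 N, H = 1.496e+09 Pa, K = 6.223e-05.
The Archard volume V = K·W·L/H = 6.223e-05 · 17.79 · 207.5 / 1.496e+09 = 1.536e-10 m³.
Depth h = V/A = 1.536e-10 / 5.351e-04 = 2.870e-07 m.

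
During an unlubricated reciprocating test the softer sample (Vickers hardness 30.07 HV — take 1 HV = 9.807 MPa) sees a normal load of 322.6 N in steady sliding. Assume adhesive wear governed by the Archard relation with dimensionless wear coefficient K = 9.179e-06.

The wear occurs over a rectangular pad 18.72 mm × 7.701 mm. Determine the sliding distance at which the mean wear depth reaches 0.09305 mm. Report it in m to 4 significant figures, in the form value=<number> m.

value=1336 m

The intermediates appear rounded — the computation maintains full float precision, and a single final rounding to four significant figures.
Convert: Hardness H = 30.07 HV × 9.807 MPa/HV = 294.9 MPa = 2.949e+08 Pa.
Convert: Pad sides 18.72 mm × 7.701 mm = 0.01872 m × 0.007701 m. Contact area A = 0.01872 m × 0.007701 m = 1.442e-04 m².
Convert: Depth limit h_lim = 0.09305 mm = 9.305e-05 m.
Restated in SI base units: W = 322.6 N, H = 2.949e+08 Pa, K = 9.179e-06.
Allowed volume V_lim = h_lim·A = 9.305e-05 · 1.442e-04 = 1.341e-08 m³.
Thus life L = V_lim·H/(K·W) = 1.341e-08 · 2.949e+08 / (9.179e-06 · 322.6) = 1336 m.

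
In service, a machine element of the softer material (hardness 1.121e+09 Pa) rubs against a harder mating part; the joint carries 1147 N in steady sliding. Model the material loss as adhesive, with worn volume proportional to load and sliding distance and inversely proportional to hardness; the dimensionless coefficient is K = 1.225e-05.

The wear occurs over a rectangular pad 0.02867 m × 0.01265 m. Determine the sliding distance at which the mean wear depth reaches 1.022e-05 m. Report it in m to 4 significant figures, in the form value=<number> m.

Intermediates appear rounded; every step carries full float precision; rounded once at the end, at 4 significant digits.
Contact area A = 0.02867 m × 0.01265 m = 3.627e-04 m².
SI base units throughout: W = 1147 N, H = 1.121e+09 Pa, K = 1.225e-05.
At the depth limit, V_lim = h_lim·A = 1.022e-05 · 3.627e-04 = 3.707e-09 m³.
Inverting, life L = V_lim·H/(K·W) = 3.707e-09 · 1.121e+09 / (1.225e-05 · 1147) = 295.7 m.

value=295.7 m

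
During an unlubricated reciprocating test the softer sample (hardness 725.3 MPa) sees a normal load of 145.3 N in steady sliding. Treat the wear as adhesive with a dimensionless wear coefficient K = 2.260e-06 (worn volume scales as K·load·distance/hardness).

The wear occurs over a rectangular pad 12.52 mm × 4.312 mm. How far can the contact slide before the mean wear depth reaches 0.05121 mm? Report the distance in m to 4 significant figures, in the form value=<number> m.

value=6106 m

The algebra maintains exact precision; the intermediates are printed rounded — a lone final rounding to four significant digits.
Hardness H = 725.3 MPa = 7.253e+08 Pa.
Pad sides 12.52 mm × 4.312 mm = 0.01252 m × 0.004312 m. Contact area A = 0.01252 m × 0.004312 m = 5.399e-05 m².
Depth limit h_lim = 0.05121 mm = 5.121e-05 m.
SI base units throughout: W = 145.3 N, H = 7.253e+08 Pa, K = 2.260e-06.
At the depth limit, V_lim = h_lim·A = 5.121e-05 · 5.399e-05 = 2.765e-09 m³.
Sliding life L = V_lim·H/(K·W) = 2.765e-09 · 7.253e+08 / (2.260e-06 · 145.3) = 6106 m.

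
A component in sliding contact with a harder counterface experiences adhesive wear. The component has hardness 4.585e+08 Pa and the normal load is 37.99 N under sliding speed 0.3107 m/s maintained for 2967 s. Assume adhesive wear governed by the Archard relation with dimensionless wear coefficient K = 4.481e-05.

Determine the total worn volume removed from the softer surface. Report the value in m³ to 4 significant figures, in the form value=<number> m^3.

value=3.423e-09 m^3

Shown intermediates are rounded. Each operation runs at full precision, and one final rounding, at four significant digits.
Total distance L = v·t = 0.3107 m/s × 2967 s = 921.8 m.
Working in SI base units: W = 37.99 N, H = 4.585e+08 Pa, K = 4.481e-05.
Apply Archard: V = K·W·L/H = 4.481e-05 · 37.99 · 921.8 / 4.585e+08 = 3.423e-09 m³.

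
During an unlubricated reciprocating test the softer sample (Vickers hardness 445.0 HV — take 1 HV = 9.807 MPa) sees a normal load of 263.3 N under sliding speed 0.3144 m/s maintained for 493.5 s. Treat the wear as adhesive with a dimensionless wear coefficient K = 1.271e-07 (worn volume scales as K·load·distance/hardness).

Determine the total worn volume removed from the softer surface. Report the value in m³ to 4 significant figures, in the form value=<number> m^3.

value=1.190e-12 m^3

The algebra keeps exact precision; quoted intermediates are rounded. Rounded once at the end: 4 significant figures.
Convert: Distance L = v·t = 0.3144 m/s × 493.5 s = 155.2 m.
Convert: Hardness H = 445.0 HV × 9.807 MPa/HV = 4364 MPa = 4.364e+09 Pa.
In SI base units: W = 263.3 N, H = 4.364e+09 Pa, K = 1.271e-07.
By Archard's law, V = K·W·L/H = 1.271e-07 · 263.3 · 155.2 / 4.364e+09 = 1.190e-12 m³.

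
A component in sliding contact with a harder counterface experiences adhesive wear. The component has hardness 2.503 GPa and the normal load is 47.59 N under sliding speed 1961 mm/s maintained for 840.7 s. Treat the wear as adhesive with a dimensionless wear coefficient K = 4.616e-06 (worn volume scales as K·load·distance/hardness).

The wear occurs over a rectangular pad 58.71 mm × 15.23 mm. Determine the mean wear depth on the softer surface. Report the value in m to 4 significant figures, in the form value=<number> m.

value=1.618e-07 m

Intermediate values are printed rounded — all working math keeps full float precision — one final rounding, at 4 significant figures.
Sliding speed v = 1961 mm/s = 1.961 m/s. Distance covered L = v·t = 1.961 m/s × 840.7 s = 1649 m.
Hardness H = 2.503 GPa = 2.503e+09 Pa.
Pad sides 58.71 mm × 15.23 mm = 0.05871 m × 0.01523 m. Contact area A = 0.05871 m × 0.01523 m = 8.942e-04 m².
Working in SI base units: W = 47.59 N, H = 2.503e+09 Pa, K = 4.616e-06.
Volume removed: V = K·W·L/H = 4.616e-06 · 47.59 · 1649 / 2.503e+09 = 1.447e-10 m³.
Mean depth h = V/A = 1.447e-10 / 8.942e-04 = 1.618e-07 m.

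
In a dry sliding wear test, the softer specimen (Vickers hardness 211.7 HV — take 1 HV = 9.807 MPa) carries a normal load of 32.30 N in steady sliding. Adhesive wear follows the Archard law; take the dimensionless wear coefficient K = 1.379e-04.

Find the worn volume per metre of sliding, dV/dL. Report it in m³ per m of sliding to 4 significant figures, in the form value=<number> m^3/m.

Every step keeps full precision. Intermediates are shown rounded, and a lone final rounding: 4 significant digits.
Hardness H = 211.7 HV × 9.807 MPa/HV = 2076 MPa = 2.076e+09 Pa.
SI base units throughout: W = 32.30 N, H = 2.076e+09 Pa, K = 1.379e-04.
Sliding wear rate dV/dL = K·W/H (independent of L): 1.379e-04 · 32.30 / 2.076e+09 = 2.145e-12 m³/m.

value=2.145e-12 m^3/m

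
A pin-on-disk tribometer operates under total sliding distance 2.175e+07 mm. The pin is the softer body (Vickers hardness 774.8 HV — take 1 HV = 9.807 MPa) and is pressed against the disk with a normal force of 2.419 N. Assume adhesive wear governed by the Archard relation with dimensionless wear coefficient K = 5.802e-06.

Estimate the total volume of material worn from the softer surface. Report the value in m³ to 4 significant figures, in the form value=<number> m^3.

value=4.017e-11 m^3

Printed values are rounded; each operation holds exact precision, and a lone final rounding to four significant digits.
The distance L = 2.175e+07 mm = 2.175e+04 m.
Hardness H = 774.8 HV × 9.807 MPa/HV = 7598 MPa = 7.598e+09 Pa.
In SI base units: W = 2.419 N, H = 7.598e+09 Pa, K = 5.802e-06.
The Archard volume V = K·W·L/H = 5.802e-06 · 2.419 · 2.175e+04 / 7.598e+09 = 4.017e-11 m³.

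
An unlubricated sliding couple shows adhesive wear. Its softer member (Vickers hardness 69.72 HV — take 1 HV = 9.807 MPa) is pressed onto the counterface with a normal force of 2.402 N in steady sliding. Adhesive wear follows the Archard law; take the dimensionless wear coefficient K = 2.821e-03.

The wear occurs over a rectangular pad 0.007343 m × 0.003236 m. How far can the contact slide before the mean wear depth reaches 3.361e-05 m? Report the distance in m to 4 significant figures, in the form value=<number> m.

value=80.59 m

Intermediates are displayed rounded; each operation carries full float precision; one final rounding, at 4 significant figures.
Hardness H = 69.72 HV × 9.807 MPa/HV = 683.7 MPa = 6.837e+08 Pa.
Contact area A = 0.007343 m × 0.003236 m = 2.376e-05 m².
Restated in SI base units: W = 2.402 N, H = 6.837e+08 Pa, K = 2.821e-03.
Limit volume V_lim = h_lim·A = 3.361e-05 · 2.376e-05 = 7.986e-10 m³.
Inverting, life L = V_lim·H/(K·W) = 7.986e-10 · 6.837e+08 / (2.821e-03 · 2.402) = 80.59 m.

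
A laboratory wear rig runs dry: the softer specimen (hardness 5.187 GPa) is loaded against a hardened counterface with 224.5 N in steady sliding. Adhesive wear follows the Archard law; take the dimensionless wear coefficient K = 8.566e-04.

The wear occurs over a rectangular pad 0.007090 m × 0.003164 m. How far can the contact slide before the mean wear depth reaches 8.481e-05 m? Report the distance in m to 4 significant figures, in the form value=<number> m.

The computation runs at exact precision — the intermediates appear rounded — a lone final rounding, at 4 significant digits.
Convert: Hardness H = 5.187 GPa = 5.187e+09 Pa.
Convert: Contact area A = 0.007090 m × 0.003164 m = 2.243e-05 m².
In SI base units: W = 224.5 N, H = 5.187e+09 Pa, K = 8.566e-04.
Wearable volume V_lim = h_lim·A = 8.481e-05 · 2.243e-05 = 1.903e-09 m³.
Sliding life L = V_lim·H/(K·W) = 1.903e-09 · 5.187e+09 / (8.566e-04 · 224.5) = 51.32 m.

value=51.32 m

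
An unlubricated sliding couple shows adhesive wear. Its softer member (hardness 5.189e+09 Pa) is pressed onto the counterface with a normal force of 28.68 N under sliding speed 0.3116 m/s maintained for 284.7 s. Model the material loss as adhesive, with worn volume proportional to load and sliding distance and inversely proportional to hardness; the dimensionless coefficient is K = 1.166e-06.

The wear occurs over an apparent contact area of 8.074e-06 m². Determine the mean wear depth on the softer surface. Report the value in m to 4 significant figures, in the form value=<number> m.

All working math runs at exact precision — shown intermediates are rounded — one last rounding to four significant figures.
Convert: Path length L = v·t = 0.3116 m/s × 284.7 s = 88.71 m.
In SI base units, W = 28.68 N, H = 5.189e+09 Pa, K = 1.166e-06.
By Archard's law, V = K·W·L/H = 1.166e-06 · 28.68 · 88.71 / 5.189e+09 = 5.717e-13 m³.
Average depth h = V/A = 5.717e-13 / 8.074e-06 = 7.081e-08 m.

value=7.081e-08 m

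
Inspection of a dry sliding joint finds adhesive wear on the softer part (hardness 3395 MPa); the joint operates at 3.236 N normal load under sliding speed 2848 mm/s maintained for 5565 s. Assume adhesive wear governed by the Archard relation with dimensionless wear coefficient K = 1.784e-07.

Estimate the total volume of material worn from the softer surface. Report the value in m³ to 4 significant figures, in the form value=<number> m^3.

Each operation holds exact precision. Intermediates are printed rounded; one final rounding: 4 significant figures.
Convert: Sliding speed v = 2848 mm/s = 2.848 m/s. Sliding distance L = v·t = 2.848 m/s × 5565 s = 1.585e+04 m.
Convert: Hardness H = 3395 MPa = 3.395e+09 Pa.
As SI base values: W = 3.236 N, H = 3.395e+09 Pa, K = 1.784e-07.
The Archard volume V = K·W·L/H = 1.784e-07 · 3.236 · 1.585e+04 / 3.395e+09 = 2.695e-12 m³.

value=2.695e-12 m^3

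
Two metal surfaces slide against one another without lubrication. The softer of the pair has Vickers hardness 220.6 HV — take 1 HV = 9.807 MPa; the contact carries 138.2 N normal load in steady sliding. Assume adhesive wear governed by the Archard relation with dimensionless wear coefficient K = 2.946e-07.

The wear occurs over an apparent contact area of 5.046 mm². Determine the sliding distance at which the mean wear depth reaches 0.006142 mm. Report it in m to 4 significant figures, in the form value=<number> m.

value=1647 m

Displayed values are rounded — the computation maintains exact precision, and a single final rounding, at four significant figures.
Convert: Hardness H = 220.6 HV × 9.807 MPa/HV = 2163 MPa = 2.163e+09 Pa.
Convert: Contact area A = 5.046 mm² = 5.046e-06 m².
Convert: Depth limit h_lim = 0.006142 mm = 6.142e-06 m.
SI base units throughout: W = 138.2 N, H = 2.163e+09 Pa, K = 2.946e-07.
Allowed volume V_lim = h_lim·A = 6.142e-06 · 5.046e-06 = 3.099e-11 m³.
So the life L = V_lim·H/(K·W) = 3.099e-11 · 2.163e+09 / (2.946e-07 · 138.2) = 1647 m.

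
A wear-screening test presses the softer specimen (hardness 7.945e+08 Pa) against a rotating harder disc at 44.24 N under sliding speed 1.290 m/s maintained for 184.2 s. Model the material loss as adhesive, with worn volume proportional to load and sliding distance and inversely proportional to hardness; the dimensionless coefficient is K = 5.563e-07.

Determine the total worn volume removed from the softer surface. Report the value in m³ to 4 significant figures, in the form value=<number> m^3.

The intermediates appear rounded — every step maintains full precision, and one last rounding, at 4 significant figures.
Convert: Distance L = v·t = 1.290 m/s × 184.2 s = 237.6 m.
In SI base units: W = 44.24 N, H = 7.945e+08 Pa, K = 5.563e-07.
Wear volume V = K·W·L/H = 5.563e-07 · 44.24 · 237.6 / 7.945e+08 = 7.361e-12 m³.

value=7.361e-12 m^3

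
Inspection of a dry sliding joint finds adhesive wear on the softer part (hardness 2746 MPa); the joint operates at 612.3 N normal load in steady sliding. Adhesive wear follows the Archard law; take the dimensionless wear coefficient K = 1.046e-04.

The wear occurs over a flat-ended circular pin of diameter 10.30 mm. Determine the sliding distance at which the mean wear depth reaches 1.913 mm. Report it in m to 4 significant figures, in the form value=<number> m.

Shown intermediates are rounded — all arithmetic keeps exact precision. Rounded just once: 4 significant digits.
Hardness H = 2746 MPa = 2.746e+09 Pa.
Pin diameter d = 10.30 mm = 0.01030 m. Contact area A = π·d²/4 = π·(0.01030 m)²/4 = 8.332e-05 m².
Depth limit h_lim = 1.913 mm = 0.001913 m.
Collected in SI base units: W = 612.3 N, H = 2.746e+09 Pa, K = 1.046e-04.
At the depth limit, V_lim = h_lim·A = 0.001913 · 8.332e-05 = 1.594e-07 m³.
Inverting, life L = V_lim·H/(K·W) = 1.594e-07 · 2.746e+09 / (1.046e-04 · 612.3) = 6834 m.

value=6834 m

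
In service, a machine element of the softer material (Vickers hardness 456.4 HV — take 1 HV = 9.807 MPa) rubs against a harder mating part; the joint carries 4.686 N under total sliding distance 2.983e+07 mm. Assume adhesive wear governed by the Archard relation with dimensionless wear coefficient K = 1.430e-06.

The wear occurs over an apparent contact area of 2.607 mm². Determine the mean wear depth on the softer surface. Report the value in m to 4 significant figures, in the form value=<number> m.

value=1.713e-05 m

Every step runs at full float precision; intermediates are shown rounded, and a single final rounding to 4 significant figures.
Convert: Distance L = 2.983e+07 mm = 2.983e+04 m.
Convert: Hardness H = 456.4 HV × 9.807 MPa/HV = 4476 MPa = 4.476e+09 Pa.
Convert: Contact area A = 2.607 mm² = 2.607e-06 m².
In SI base units, W = 4.686 N, H = 4.476e+09 Pa, K = 1.430e-06.
Apply Archard: V = K·W·L/H = 1.430e-06 · 4.686 · 2.983e+04 / 4.476e+09 = 4.466e-11 m³.
Mean wear depth h = V/A = 4.466e-11 / 2.607e-06 = 1.713e-05 m.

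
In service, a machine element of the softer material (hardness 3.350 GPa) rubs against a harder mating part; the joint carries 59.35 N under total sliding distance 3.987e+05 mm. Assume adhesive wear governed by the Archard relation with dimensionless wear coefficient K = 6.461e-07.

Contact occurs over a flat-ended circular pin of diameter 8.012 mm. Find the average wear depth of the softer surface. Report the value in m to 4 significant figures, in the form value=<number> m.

value=9.052e-08 m

The computation maintains full float precision — intermediates are displayed rounded, and a single final rounding: 4 significant figures.
Convert: The distance L = 3.987e+05 mm = 398.7 m.
Convert: Hardness H = 3.350 GPa = 3.350e+09 Pa.
Convert: Pin diameter d = 8.012 mm = 0.008012 m. Contact area A = π·d²/4 = π·(0.008012 m)²/4 = 5.042e-05 m².
Restated in SI base units: W = 59.35 N, H = 3.350e+09 Pa, K = 6.461e-07.
The Archard volume V = K·W·L/H = 6.461e-07 · 59.35 · 398.7 / 3.350e+09 = 4.564e-12 m³.
Wear depth h = V/A = 4.564e-12 / 5.042e-05 = 9.052e-08 m.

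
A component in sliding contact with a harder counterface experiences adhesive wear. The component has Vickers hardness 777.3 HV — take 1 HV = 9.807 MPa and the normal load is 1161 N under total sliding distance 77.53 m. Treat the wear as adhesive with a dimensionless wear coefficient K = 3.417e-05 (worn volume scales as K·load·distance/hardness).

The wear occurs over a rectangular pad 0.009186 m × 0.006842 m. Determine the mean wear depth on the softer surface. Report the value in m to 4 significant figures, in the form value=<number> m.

Intermediates are shown rounded — every step holds full float precision — rounded just once: four significant digits.
Hardness H = 777.3 HV × 9.807 MPa/HV = 7623 MPa = 7.623e+09 Pa.
Contact area A = 0.009186 m × 0.006842 m = 6.285e-05 m².
Expressed in SI base units: W = 1161 N, H = 7.623e+09 Pa, K = 3.417e-05.
Worn volume V = K·W·L/H = 3.417e-05 · 1161 · 77.53 / 7.623e+09 = 4.035e-10 m³.
Mean depth h = V/A = 4.035e-10 / 6.285e-05 = 6.420e-06 m.

value=6.420e-06 m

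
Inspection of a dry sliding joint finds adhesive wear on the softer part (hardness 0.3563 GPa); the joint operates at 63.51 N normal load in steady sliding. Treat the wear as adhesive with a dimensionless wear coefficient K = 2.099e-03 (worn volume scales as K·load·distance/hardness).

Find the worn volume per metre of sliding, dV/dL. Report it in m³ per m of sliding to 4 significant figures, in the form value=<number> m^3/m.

value=3.741e-10 m^3/m

Intermediate values are displayed rounded; all working math maintains full precision; rounded just once, at 4 significant digits.
Hardness H = 0.3563 GPa = 3.563e+08 Pa.
Restated in SI base units: W = 63.51 N, H = 3.563e+08 Pa, K = 2.099e-03.
Sliding wear rate dV/dL = K·W/H: 2.099e-03 · 63.51 / 3.563e+08 = 3.741e-10 m³/m.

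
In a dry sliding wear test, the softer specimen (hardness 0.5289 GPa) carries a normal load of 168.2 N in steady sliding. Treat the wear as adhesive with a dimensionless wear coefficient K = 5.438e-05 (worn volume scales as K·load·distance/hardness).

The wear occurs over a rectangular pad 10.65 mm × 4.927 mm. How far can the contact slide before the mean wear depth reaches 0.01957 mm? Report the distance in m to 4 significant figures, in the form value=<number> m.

The algebra maintains exact precision; intermediates are printed rounded; rounded just once: 4 significant digits.
Hardness H = 0.5289 GPa = 5.289e+08 Pa.
Pad sides 10.65 mm × 4.927 mm = 0.01065 m × 0.004927 m. Contact area A = 0.01065 m × 0.004927 m = 5.247e-05 m².
Depth limit h_lim = 0.01957 mm = 1.957e-05 m.
Collected in SI base units: W = 168.2 N, H = 5.289e+08 Pa, K = 5.438e-05.
Allowed volume V_lim = h_lim·A = 1.957e-05 · 5.247e-05 = 1.027e-09 m³.
So the life L = V_lim·H/(K·W) = 1.027e-09 · 5.289e+08 / (5.438e-05 · 168.2) = 59.38 m.

value=59.38 m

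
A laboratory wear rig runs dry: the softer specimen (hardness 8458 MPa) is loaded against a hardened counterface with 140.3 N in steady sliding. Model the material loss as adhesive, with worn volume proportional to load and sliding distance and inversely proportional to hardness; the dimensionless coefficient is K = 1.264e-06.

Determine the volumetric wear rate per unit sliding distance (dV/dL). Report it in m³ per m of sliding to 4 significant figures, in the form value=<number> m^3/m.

value=2.097e-14 m^3/m

Every step maintains exact precision, and quoted intermediates are rounded; rounded just once, at four significant digits.
Hardness H = 8458 MPa = 8.458e+09 Pa.
SI base units throughout: W = 140.3 N, H = 8.458e+09 Pa, K = 1.264e-06.
Wear rate dV/dL = K·W/H — distance-free: 1.264e-06 · 140.3 / 8.458e+09 = 2.097e-14 m³/m.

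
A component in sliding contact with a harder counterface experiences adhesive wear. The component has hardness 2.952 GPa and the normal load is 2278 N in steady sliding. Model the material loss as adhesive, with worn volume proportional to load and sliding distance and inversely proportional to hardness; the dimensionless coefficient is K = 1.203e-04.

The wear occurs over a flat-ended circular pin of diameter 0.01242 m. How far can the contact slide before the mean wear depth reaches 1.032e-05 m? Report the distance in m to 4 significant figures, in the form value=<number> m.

value=13.47 m

Printed values are rounded, and the algebra carries exact precision. Rounded just once: 4 significant digits.
Convert: Hardness H = 2.952 GPa = 2.952e+09 Pa.
Convert: Contact area A = π·d²/4 = π·(0.01242 m)²/4 = 1.212e-04 m².
Collected in SI base units: W = 2278 N, H = 2.952e+09 Pa, K = 1.203e-04.
At the depth limit, V_lim = h_lim·A = 1.032e-05 · 1.212e-04 = 1.250e-09 m³.
Inverting, life L = V_lim·H/(K·W) = 1.250e-09 · 2.952e+09 / (1.203e-04 · 2278) = 13.47 m.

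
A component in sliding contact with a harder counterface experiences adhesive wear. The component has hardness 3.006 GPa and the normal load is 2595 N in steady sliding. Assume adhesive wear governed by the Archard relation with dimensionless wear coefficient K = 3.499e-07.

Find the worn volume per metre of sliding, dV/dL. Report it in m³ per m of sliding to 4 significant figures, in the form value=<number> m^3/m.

value=3.021e-13 m^3/m

All arithmetic maintains full precision, and the intermediates appear rounded, and one final rounding, at 4 significant figures.
Convert: Hardness H = 3.006 GPa = 3.006e+09 Pa.
As SI base values: W = 2595 N, H = 3.006e+09 Pa, K = 3.499e-07.
Rate of wear dV/dL = K·W/H (independent of L): 3.499e-07 · 2595 / 3.006e+09 = 3.021e-13 m³/m.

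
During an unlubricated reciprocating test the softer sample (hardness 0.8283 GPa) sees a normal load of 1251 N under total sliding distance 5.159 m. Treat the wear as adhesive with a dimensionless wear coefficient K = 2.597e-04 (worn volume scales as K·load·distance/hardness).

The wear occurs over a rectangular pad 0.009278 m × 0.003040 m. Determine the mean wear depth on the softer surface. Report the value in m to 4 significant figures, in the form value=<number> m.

All arithmetic carries exact precision; the intermediates are displayed rounded. Rounded once at the end to four significant digits.
Convert: Hardness H = 0.8283 GPa = 8.283e+08 Pa.
Convert: Contact area A = 0.009278 m × 0.003040 m = 2.821e-05 m².
In SI base units, W = 1251 N, H = 8.283e+08 Pa, K = 2.597e-04.
Worn volume V = K·W·L/H = 2.597e-04 · 1251 · 5.159 / 8.283e+08 = 2.024e-09 m³.
Depth h = V/A = 2.024e-09 / 2.821e-05 = 7.174e-05 m.

value=7.174e-05 m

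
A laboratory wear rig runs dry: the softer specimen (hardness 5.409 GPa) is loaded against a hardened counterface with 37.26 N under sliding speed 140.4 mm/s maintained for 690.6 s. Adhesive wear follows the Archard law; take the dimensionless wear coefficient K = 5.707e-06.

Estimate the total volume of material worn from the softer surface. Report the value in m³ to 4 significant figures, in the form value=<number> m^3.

The computation maintains full float precision. Displayed values are rounded. Rounded once at the end, at 4 significant figures.
Convert: Sliding speed v = 140.4 mm/s = 0.1404 m/s. Total distance L = v·t = 0.1404 m/s × 690.6 s = 96.96 m.
Convert: Hardness H = 5.409 GPa = 5.409e+09 Pa.
SI base units throughout: W = 37.26 N, H = 5.409e+09 Pa, K = 5.707e-06.
Archard relation: V = K·W·L/H = 5.707e-06 · 37.26 · 96.96 / 5.409e+09 = 3.812e-12 m³.

value=3.812e-12 m^3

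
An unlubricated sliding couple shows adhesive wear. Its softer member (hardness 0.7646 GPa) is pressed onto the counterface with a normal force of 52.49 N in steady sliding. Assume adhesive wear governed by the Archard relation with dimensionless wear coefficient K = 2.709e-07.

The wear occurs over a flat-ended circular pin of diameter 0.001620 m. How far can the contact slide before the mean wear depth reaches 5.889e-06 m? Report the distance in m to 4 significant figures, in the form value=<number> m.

value=652.7 m

Each operation carries exact precision — intermediates are shown rounded — rounded just once: 4 significant digits.
Hardness H = 0.7646 GPa = 7.646e+08 Pa.
Contact area A = π·d²/4 = π·(0.001620 m)²/4 = 2.061e-06 m².
Restated in SI base units: W = 52.49 N, H = 7.646e+08 Pa, K = 2.709e-07.
Limit volume V_lim = h_lim·A = 5.889e-06 · 2.061e-06 = 1.214e-11 m³.
Life L = V_lim·H/(K·W) = 1.214e-11 · 7.646e+08 / (2.709e-07 · 52.49) = 652.7 m.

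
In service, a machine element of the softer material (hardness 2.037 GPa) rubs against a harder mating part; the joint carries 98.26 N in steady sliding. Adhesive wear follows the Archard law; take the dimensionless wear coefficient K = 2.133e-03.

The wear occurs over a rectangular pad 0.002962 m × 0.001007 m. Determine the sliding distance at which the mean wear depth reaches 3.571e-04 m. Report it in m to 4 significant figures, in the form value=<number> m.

Displayed values are rounded, and every step keeps full float precision. Rounded once at the end, at 4 significant digits.
Convert: Hardness H = 2.037 GPa = 2.037e+09 Pa.
Convert: Contact area A = 0.002962 m × 0.001007 m = 2.983e-06 m².
As SI base values: W = 98.26 N, H = 2.037e+09 Pa, K = 2.133e-03.
At the depth limit, V_lim = h_lim·A = 3.571e-04 · 2.983e-06 = 1.065e-09 m³.
Thus life L = V_lim·H/(K·W) = 1.065e-09 · 2.037e+09 / (2.133e-03 · 98.26) = 10.35 m.

value=10.35 m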